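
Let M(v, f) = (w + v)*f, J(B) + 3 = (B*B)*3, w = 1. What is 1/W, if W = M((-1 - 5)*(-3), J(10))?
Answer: 1/5643 ≈ 0.00017721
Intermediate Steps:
J(B) = -3 + 3*B² (J(B) = -3 + (B*B)*3 = -3 + B²*3 = -3 + 3*B²)
M(v, f) = f*(1 + v) (M(v, f) = (1 + v)*f = f*(1 + v))
W = 5643 (W = (-3 + 3*10²)*(1 + (-1 - 5)*(-3)) = (-3 + 3*100)*(1 - 6*(-3)) = (-3 + 300)*(1 + 18) = 297*19 = 5643)
1/W = 1/5643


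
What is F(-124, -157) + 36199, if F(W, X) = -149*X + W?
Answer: 59468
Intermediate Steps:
F(W, X) = W - 149*X
F(-124, -157) + 36199 = (-124 - 149*(-157)) + 36199 = (-124 + 23393) + 36199 = 23269 + 36199 = 59468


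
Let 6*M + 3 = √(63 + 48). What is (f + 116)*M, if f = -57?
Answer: -59/2 + 59*√111/6 ≈ 74.101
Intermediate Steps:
M = -½ + √111/6 (M = -½ + √(63 + 48)/6 = -½ + √111/6 ≈ 1.2559)
(f + 116)*M = (-57 + 116)*(-½ + √111/6) = 59*(-½ + √111/6) = -59/2 + 59*√111/6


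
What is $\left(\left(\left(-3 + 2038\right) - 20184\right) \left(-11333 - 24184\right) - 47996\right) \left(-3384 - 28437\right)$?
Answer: $-20510226727377$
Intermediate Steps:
$\left(\left(\left(-3 + 2038\right) - 20184\right) \left(-11333 - 24184\right) - 47996\right) \left(-3384 - 28437\right) = \left(\left(2035 - 20184\right) \left(-35517\right) - 47996\right) \left(-31821\right) = \left(\left(-18149\right) \left(-35517\right) - 47996\right) \left(-31821\right) = \left(644598033 - 47996\right) \left(-31821\right) = 644550037 \left(-31821\right) = -20510226727377$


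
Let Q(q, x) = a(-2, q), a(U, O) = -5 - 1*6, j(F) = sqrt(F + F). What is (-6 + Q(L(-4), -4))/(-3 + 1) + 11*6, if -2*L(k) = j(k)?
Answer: 149/2 ≈ 74.500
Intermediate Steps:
j(F) = sqrt(2)*sqrt(F) (j(F) = sqrt(2*F) = sqrt(2)*sqrt(F))
a(U, O) = -11 (a(U, O) = -5 - 6 = -11)
L(k) = -sqrt(2)*sqrt(k)/2
Q(q, x) = -11
(-6 + Q(L(-4), -4))/(-3 + 1) + 11*6 = (-6 - 11)/(-3 + 1) + 11*6 = -17/(-2) + 66 = -17*(-1/2) + 66 = 17/2 + 66 = 149/2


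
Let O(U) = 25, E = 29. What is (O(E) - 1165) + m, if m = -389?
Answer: -1529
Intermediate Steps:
(O(E) - 1165) + m = (25 - 1165) - 389 = -1140 - 389 = -1529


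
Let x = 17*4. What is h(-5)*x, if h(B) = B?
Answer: -340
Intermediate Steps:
x = 68
h(-5)*x = -5*68 = -340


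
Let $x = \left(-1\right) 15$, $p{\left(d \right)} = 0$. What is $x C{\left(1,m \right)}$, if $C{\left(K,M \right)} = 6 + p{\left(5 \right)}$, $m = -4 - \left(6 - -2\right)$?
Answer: $-90$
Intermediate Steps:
$m = -12$ ($m = -4 - \left(6 + 2\right) = -4 - 8 = -12$)
$C{\left(K,M \right)} = 6$ ($C{\left(K,M \right)} = 6 + 0 = 6$)
$x = -15$
$x C{\left(1,m \right)} = \left(-15\right) 6 = -90$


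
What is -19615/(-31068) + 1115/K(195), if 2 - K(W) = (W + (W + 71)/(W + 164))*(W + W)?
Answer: 65639058925/106427208762 ≈ 0.61675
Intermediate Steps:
K(W) = 2 - 2*W*(W + (71 + W)/(164 + W)) (K(W) = 2 - (W + (W + 71)/(W + 164))*(W + W) = 2 - (W + (71 + W)/(164 + W))*2*W = 2 - 2*W*(W + (71 + W)/(164 + W)))
-19615/(-31068) + 1115/K(195) = -19615/(-31068) + 1115/((2*(164 - 1*195³ - 165*195² - 70*195)/(164 + 195))) = -19615*(-1/31068) + 1115/((2*(164 - 1*7414875 - 165*38025 - 13650)/359)) = 19615/31068 + 1115/((2*(1/359)*(164 - 7414875 - 6274125 - 13650))) = 19615/31068 + 1115/((2*(1/359)*(-13702486))) = 19615/31068 + 1115/(-27404972/359) = 19615/31068 + 1115*(-359/27404972) = 19615/31068 - 400285/27404972 = 65639058925/106427208762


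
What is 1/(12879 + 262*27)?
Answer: 1/19953 ≈ 5.0118e-5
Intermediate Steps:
1/(12879 + 262*27) = 1/(12879 + 7074) = 1/19953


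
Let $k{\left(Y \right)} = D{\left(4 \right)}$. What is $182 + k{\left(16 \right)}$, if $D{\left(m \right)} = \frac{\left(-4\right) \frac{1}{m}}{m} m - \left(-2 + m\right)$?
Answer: $179$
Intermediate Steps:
$D{\left(m \right)} = 2 - m - \frac{4}{m}$ ($D{\left(m \right)} = - \frac{4}{m^{2}} m - \left(-2 + m\right) = - \frac{4}{m} - \left(-2 + m\right) = 2 - m - \frac{4}{m}$)
$k{\left(Y \right)} = -3$ ($k{\left(Y \right)} = 2 - 4 - \frac{4}{4} = 2 - 4 - 1 = -3$)
$182 + k{\left(16 \right)} = 182 - 3 = 179$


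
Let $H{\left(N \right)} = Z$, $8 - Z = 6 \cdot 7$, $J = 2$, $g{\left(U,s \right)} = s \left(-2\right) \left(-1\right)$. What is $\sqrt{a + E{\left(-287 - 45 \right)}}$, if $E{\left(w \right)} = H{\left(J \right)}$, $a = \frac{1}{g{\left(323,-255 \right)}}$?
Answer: $\frac{i \sqrt{8843910}}{510} \approx 5.8311 i$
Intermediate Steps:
$g{\left(U,s \right)} = 2 s$ ($g{\left(U,s \right)} = - 2 s \left(-1\right) = 2 s$)
$a = - \frac{1}{510}$ ($a = \frac{1}{2 \left(-255\right)} = \frac{1}{-510} = - \frac{1}{510} \approx -0.0019608$)
$Z = -34$ ($Z = 8 - 6 \cdot 7 = 8 - 42 = -34$)
$H{\left(N \right)} = -34$
$E{\left(w \right)} = -34$
$\sqrt{a + E{\left(-287 - 45 \right)}} = \sqrt{- \frac{1}{510} - 34} = \sqrt{- \frac{17341}{510}} = \frac{i \sqrt{8843910}}{510}$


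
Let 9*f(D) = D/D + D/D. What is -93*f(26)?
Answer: -62/3 ≈ -20.667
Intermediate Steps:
f(D) = 2/9 (f(D) = (D/D + D/D)/9 = (1 + 1)/9 = (⅑)*2 = 2/9)
-93*f(26) = -93*2/9 = -62/3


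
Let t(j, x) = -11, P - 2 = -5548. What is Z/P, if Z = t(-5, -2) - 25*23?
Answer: 293/2773 ≈ 0.10566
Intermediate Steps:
P = -5546 (P = 2 - 5548 = -5546)
Z = -586 (Z = -11 - 25*23 = -11 - 575 = -586)
Z/P = -586/(-5546) = -586*(-1/5546) = 293/2773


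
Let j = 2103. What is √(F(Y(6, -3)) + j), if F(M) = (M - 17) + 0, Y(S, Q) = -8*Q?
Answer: √2110 ≈ 45.935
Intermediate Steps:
F(M) = -17 + M (F(M) = (-17 + M) + 0 = -17 + M)
√(F(Y(6, -3)) + j) = √((-17 - 8*(-3)) + 2103) = √((-17 + 24) + 2103) = √(7 + 2103) = √2110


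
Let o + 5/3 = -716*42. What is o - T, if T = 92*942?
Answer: -350213/3 ≈ -1.1674e+5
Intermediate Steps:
o = -90221/3 (o = -5/3 - 716*42 = -5/3 - 30072 = -90221/3 ≈ -30074.)
T = 86664
o - T = -90221/3 - 1*86664 = -90221/3 - 86664 = -350213/3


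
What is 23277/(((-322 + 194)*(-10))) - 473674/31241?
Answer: 120894037/39988480 ≈ 3.0232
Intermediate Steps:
23277/(((-322 + 194)*(-10))) - 473674/31241 = 23277/((-128*(-10))) - 473674*1/31241 = 23277/1280 - 473674/31241 = 120894037/39988480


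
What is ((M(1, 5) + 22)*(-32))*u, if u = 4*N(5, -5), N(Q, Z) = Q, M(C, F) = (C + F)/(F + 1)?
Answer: -14720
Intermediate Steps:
M(C, F) = (C + F)/(1 + F)
u = 20 (u = 4*5 = 20)
((M(1, 5) + 22)*(-32))*u = (((1 + 5)/(1 + 5) + 22)*(-32))*20 = ((6/6 + 22)*(-32))*20 = (((⅙)*6 + 22)*(-32))*20 = ((1 + 22)*(-32))*20 = (23*(-32))*20 = -736*20 = -14720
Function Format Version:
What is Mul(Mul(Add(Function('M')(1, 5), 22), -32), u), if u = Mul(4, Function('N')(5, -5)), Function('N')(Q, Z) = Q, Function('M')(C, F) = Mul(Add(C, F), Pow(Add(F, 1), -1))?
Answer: -14720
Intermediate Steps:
Function('M')(C, F) = Mul(Pow(Add(1, F), -1), Add(C, F)) (Function('M')(C, F) = Mul(Add(C, F), Pow(Add(1, F), -1)) = Mul(Pow(Add(1, F), -1), Add(C, F)))
u = 20 (u = Mul(4, 5) = 20)
Mul(Mul(Add(Function('M')(1, 5), 22), -32), u) = Mul(Mul(Add(Mul(Pow(Add(1, 5), -1), Add(1, 5)), 22), -32), 20) = Mul(Mul(Add(Mul(Pow(6, -1), 6), 22), -32), 20) = Mul(Mul(Add(Mul(Rational(1, 6), 6), 22), -32), 20) = Mul(Mul(Add(1, 22), -32), 20) = Mul(Mul(23, -32), 20) = Mul(-736, 20) = -14720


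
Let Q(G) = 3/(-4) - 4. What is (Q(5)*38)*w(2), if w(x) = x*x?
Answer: -722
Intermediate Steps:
w(x) = x²
Q(G) = -19/4 (Q(G) = 3*(-¼) - 4 = -¾ - 4 = -19/4)
(Q(5)*38)*w(2) = -19/4*38*2² = -361/2*4 = -722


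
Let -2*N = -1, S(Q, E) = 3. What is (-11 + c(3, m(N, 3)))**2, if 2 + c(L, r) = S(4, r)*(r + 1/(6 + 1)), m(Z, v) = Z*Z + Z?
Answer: 83521/784 ≈ 106.53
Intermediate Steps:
N = 1/2 (N = -1/2*(-1) = 1/2 ≈ 0.50000)
m(Z, v) = Z + Z**2 (m(Z, v) = Z**2 + Z = Z + Z**2)
c(L, r) = -11/7 + 3*r (c(L, r) = -2 + 3*(r + 1/(6 + 1)) = -2 + 3*(r + 1/7) = -2 + 3*(1/7 + r) = -2 + (3/7 + 3*r) = -11/7 + 3*r)
(-11 + c(3, m(N, 3)))**2 = (-11 + (-11/7 + 3*((1 + 1/2)/2)))**2 = (-11 + (-11/7 + 3*((1/2)*(3/2))))**2 = (-11 + (-11/7 + 3*(3/4)))**2 = (-11 + (-11/7 + 9/4))**2 = (-11 + 19/28)**2 = (-289/28)**2 = 83521/784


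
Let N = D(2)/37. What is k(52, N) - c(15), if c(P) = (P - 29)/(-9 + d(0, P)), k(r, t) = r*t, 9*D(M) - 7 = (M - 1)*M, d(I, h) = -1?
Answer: 1/185 ≈ 0.0054054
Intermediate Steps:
D(M) = 7/9 + M*(-1 + M)/9 (D(M) = 7/9 + ((M - 1)*M)/9 = 7/9 + ((-1 + M)*M)/9 = 7/9 + (M*(-1 + M))/9 = 7/9 + M*(-1 + M)/9)
N = 1/37 (N = (7/9 - ⅑*2 + (⅑)*2²)/37 = (7/9 - 2/9 + (⅑)*4)*(1/37) = (7/9 - 2/9 + 4/9)*(1/37) = 1*(1/37) = 1/37 ≈ 0.027027)
c(P) = 29/10 - P/10 (c(P) = (P - 29)/(-9 - 1) = (-29 + P)/(-10) = (-29 + P)*(-⅒) = 29/10 - P/10)
k(52, N) - c(15) = 52*(1/37) - (29/10 - ⅒*15) = 52/37 - (29/10 - 3/2) = 52/37 - 1*7/5 = 52/37 - 7/5 = 1/185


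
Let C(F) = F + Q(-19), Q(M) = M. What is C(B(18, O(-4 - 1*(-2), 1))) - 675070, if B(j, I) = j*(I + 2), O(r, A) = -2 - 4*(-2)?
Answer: -674945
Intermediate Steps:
O(r, A) = 6 (O(r, A) = -2 + 8 = 6)
B(j, I) = j*(2 + I)
C(F) = -19 + F (C(F) = F - 19 = -19 + F)
C(B(18, O(-4 - 1*(-2), 1))) - 675070 = (-19 + 18*(2 + 6)) - 675070 = (-19 + 18*8) - 675070 = (-19 + 144) - 675070 = 125 - 675070 = -674945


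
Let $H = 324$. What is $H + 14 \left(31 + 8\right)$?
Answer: $870$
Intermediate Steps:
$H + 14 \left(31 + 8\right) = 324 + 14 \left(31 + 8\right) = 324 + 14 \cdot 39 = 324 + 546 = 870$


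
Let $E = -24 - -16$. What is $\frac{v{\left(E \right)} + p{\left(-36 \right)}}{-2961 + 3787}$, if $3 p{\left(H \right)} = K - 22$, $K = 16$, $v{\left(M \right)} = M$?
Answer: $- \frac{5}{413} \approx -0.012107$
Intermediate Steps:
$E = -8$ ($E = -24 + 16 = -8$)
$p{\left(H \right)} = -2$ ($p{\left(H \right)} = \frac{16 - 22}{3} = \frac{1}{3} \left(-6\right) = -2$)
$\frac{v{\left(E \right)} + p{\left(-36 \right)}}{-2961 + 3787} = \frac{-8 - 2}{-2961 + 3787} = - \frac{10}{826} = \left(-10\right) \frac{1}{826} = - \frac{5}{413}$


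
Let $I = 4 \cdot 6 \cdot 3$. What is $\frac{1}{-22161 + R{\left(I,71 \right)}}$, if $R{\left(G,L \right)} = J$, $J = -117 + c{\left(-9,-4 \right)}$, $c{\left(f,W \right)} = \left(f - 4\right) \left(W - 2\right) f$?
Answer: $- \frac{1}{22980} \approx -4.3516 \cdot 10^{-5}$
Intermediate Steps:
$I = 72$ ($I = 24 \cdot 3 = 72$)
$c{\left(f,W \right)} = f \left(-4 + f\right) \left(-2 + W\right)$ ($c{\left(f,W \right)} = \left(-4 + f\right) \left(-2 + W\right) f = f \left(-4 + f\right) \left(-2 + W\right)$)
$J = -819$ ($J = -117 - 9 \left(8 - -16 - -18 - -36\right) = -117 - 9 \left(8 + 16 + 18 + 36\right) = -117 - 702 = -819$)
$R{\left(G,L \right)} = -819$
$\frac{1}{-22161 + R{\left(I,71 \right)}} = \frac{1}{-22161 - 819} = \frac{1}{-22980} = - \frac{1}{22980}$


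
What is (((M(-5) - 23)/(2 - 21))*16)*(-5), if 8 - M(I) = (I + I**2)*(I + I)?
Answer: 14800/19 ≈ 778.95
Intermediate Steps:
M(I) = 8 - 2*I*(I + I**2) (M(I) = 8 - (I + I**2)*(I + I) = 8 - (I + I**2)*2*I = 8 - 2*I*(I + I**2))
(((M(-5) - 23)/(2 - 21))*16)*(-5) = ((((8 - 2*(-5)**2 - 2*(-5)**3) - 23)/(2 - 21))*16)*(-5) = ((((8 - 2*25 - 2*(-125)) - 23)/(-19))*16)*(-5) = ((((8 - 50 + 250) - 23)*(-1/19))*16)*(-5) = (((208 - 23)*(-1/19))*16)*(-5) = ((185*(-1/19))*16)*(-5) = -185/19*16*(-5) = -2960/19*(-5) = 14800/19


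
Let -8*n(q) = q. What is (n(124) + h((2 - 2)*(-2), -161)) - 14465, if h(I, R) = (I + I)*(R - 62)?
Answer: -28961/2 ≈ -14481.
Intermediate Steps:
n(q) = -q/8
h(I, R) = 2*I*(-62 + R) (h(I, R) = (2*I)*(-62 + R) = 2*I*(-62 + R))
(n(124) + h((2 - 2)*(-2), -161)) - 14465 = (-⅛*124 + 2*((2 - 2)*(-2))*(-62 - 161)) - 14465 = (-31/2 + 2*(0*(-2))*(-223)) - 14465 = (-31/2 + 2*0*(-223)) - 14465 = (-31/2 + 0) - 14465 = -31/2 - 14465 = -28961/2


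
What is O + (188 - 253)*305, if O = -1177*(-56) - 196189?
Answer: -150102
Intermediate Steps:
O = -130277 (O = 65912 - 196189 = -130277)
O + (188 - 253)*305 = -130277 + (188 - 253)*305 = -130277 - 65*305 = -130277 - 19825 = -150102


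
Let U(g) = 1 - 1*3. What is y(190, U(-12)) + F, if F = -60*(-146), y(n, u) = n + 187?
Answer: 9137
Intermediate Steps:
U(g) = -2 (U(g) = 1 - 3 = -2)
y(n, u) = 187 + n
F = 8760
y(190, U(-12)) + F = (187 + 190) + 8760 = 377 + 8760 = 9137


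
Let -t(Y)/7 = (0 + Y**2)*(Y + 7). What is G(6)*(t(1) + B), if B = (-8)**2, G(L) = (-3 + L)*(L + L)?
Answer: 288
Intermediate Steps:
t(Y) = -7*Y**2*(7 + Y) (t(Y) = -7*(0 + Y**2)*(Y + 7) = -7*Y**2*(7 + Y))
G(L) = 2*L*(-3 + L) (G(L) = (-3 + L)*(2*L) = 2*L*(-3 + L))
B = 64
G(6)*(t(1) + B) = (2*6*(-3 + 6))*(7*1**2*(-7 - 1*1) + 64) = (2*6*3)*(7*1*(-7 - 1) + 64) = 36*(7*1*(-8) + 64) = 36*(-56 + 64) = 36*8 = 288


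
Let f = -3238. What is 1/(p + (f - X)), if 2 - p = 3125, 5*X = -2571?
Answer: -5/29234 ≈ -0.00017103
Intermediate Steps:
X = -2571/5 (X = (1/5)*(-2571) = -2571/5 ≈ -514.20)
p = -3123 (p = 2 - 1*3125 = 2 - 3125 = -3123)
1/(p + (f - X)) = 1/(-3123 + (-3238 - 1*(-2571/5))) = 1/(-3123 + (-3238 + 2571/5)) = 1/(-3123 - 13619/5) = 1/(-29234/5) = -5/29234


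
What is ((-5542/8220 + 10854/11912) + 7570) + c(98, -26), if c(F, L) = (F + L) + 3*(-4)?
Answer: 93390895847/12239580 ≈ 7630.2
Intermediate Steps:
c(F, L) = -12 + F + L (c(F, L) = (F + L) - 12 = -12 + F + L)
((-5542/8220 + 10854/11912) + 7570) + c(98, -26) = ((-5542/8220 + 10854/11912) + 7570) + (-12 + 98 - 26) = ((-5542*1/8220 + 10854*(1/11912)) + 7570) + 60 = ((-2771/4110 + 5427/5956) + 7570) + 60 = (2900447/12239580 + 7570) + 60 = 92656521047/12239580 + 60 = 93390895847/12239580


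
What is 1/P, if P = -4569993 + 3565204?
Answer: -1/1004789 ≈ -9.9523e-7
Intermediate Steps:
P = -1004789
1/P = 1/(-1004789) = -1/1004789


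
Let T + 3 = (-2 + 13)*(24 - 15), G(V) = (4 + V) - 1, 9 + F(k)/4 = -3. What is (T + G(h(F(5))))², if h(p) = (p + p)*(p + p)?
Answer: 86769225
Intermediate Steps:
F(k) = -48 (F(k) = -36 + 4*(-3) = -36 - 12 = -48)
h(p) = 4*p² (h(p) = (2*p)*(2*p) = 4*p²)
G(V) = 3 + V
T = 96 (T = -3 + (-2 + 13)*(24 - 15) = -3 + 11*9 = -3 + 99 = 96)
(T + G(h(F(5))))² = (96 + (3 + 4*(-48)²))² = (96 + (3 + 4*2304))² = (96 + (3 + 9216))² = (96 + 9219)² = 9315² = 86769225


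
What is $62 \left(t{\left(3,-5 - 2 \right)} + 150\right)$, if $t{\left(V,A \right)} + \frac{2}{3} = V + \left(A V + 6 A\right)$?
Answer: $\frac{16616}{3} \approx 5538.7$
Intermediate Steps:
$t{\left(V,A \right)} = - \frac{2}{3} + V + 6 A + A V$ ($t{\left(V,A \right)} = - \frac{2}{3} + \left(V + \left(A V + 6 A\right)\right) = - \frac{2}{3} + \left(V + \left(6 A + A V\right)\right) = - \frac{2}{3} + \left(V + 6 A + A V\right) = - \frac{2}{3} + V + 6 A + A V$)
$62 \left(t{\left(3,-5 - 2 \right)} + 150\right) = 62 \left(\left(- \frac{2}{3} + 3 + 6 \left(-5 - 2\right) + \left(-5 - 2\right) 3\right) + 150\right) = 62 \left(\left(- \frac{2}{3} + 3 + 6 \left(-7\right) - 21\right) + 150\right) = 62 \left(\left(- \frac{2}{3} + 3 - 42 - 21\right) + 150\right) = 62 \left(- \frac{182}{3} + 150\right) = 62 \cdot \frac{268}{3} = \frac{16616}{3}$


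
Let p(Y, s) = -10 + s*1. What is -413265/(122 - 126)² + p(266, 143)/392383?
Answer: -162158158367/6278128 ≈ -25829.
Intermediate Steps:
p(Y, s) = -10 + s
-413265/(122 - 126)² + p(266, 143)/392383 = -413265/(122 - 126)² + (-10 + 143)/392383 = -413265/((-4)²) + 133*(1/392383) = -413265/16 + 133/392383 = -162158158367/6278128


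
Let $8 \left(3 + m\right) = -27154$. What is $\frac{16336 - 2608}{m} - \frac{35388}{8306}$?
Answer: $- \frac{468493302}{56435117} \approx -8.3015$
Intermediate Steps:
$m = - \frac{13589}{4}$ ($m = -3 + \frac{1}{8} \left(-27154\right) = -3 - \frac{13577}{4} = - \frac{13589}{4} \approx -3397.3$)
$\frac{16336 - 2608}{m} - \frac{35388}{8306} = \frac{16336 - 2608}{- \frac{13589}{4}} - \frac{35388}{8306} = \left(16336 - 2608\right) \left(- \frac{4}{13589}\right) - \frac{17694}{4153} = 13728 \left(- \frac{4}{13589}\right) - \frac{17694}{4153} = - \frac{54912}{13589} - \frac{17694}{4153} = - \frac{468493302}{56435117}$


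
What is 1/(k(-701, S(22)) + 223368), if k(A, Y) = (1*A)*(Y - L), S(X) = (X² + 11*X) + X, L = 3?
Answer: -1/298877 ≈ -3.3459e-6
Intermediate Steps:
S(X) = X² + 12*X
k(A, Y) = A*(-3 + Y) (k(A, Y) = (1*A)*(Y - 1*3) = A*(Y - 3) = A*(-3 + Y))
1/(k(-701, S(22)) + 223368) = 1/(-701*(-3 + 22*(12 + 22)) + 223368) = 1/(-701*(-3 + 22*34) + 223368) = 1/(-701*(-3 + 748) + 223368) = 1/(-701*745 + 223368) = 1/(-522245 + 223368) = 1/(-298877) = -1/298877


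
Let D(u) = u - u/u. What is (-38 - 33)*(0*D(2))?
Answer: 0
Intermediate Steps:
D(u) = -1 + u (D(u) = u - 1*1 = u - 1 = -1 + u)
(-38 - 33)*(0*D(2)) = (-38 - 33)*(0*(-1 + 2)) = -0 = -71*0 = 0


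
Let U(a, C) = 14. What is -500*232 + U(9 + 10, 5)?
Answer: -115986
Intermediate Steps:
-500*232 + U(9 + 10, 5) = -500*232 + 14 = -116000 + 14 = -115986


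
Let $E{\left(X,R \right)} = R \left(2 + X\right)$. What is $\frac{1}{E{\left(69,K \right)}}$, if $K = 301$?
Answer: $\frac{1}{21371} \approx 4.6792 \cdot 10^{-5}$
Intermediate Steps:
$\frac{1}{E{\left(69,K \right)}} = \frac{1}{301 \left(2 + 69\right)} = \frac{1}{301 \cdot 71} = \frac{1}{21371}$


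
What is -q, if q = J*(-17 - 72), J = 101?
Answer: 8989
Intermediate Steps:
q = -8989 (q = 101*(-17 - 72) = 101*(-89) = -8989)
-q = -1*(-8989) = 8989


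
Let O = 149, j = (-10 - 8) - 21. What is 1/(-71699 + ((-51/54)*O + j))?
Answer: -18/1293817 ≈ -1.3912e-5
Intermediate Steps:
j = -39 (j = -18 - 21 = -39)
1/(-71699 + ((-51/54)*O + j)) = 1/(-71699 + (-51/54*149 - 39)) = 1/(-71699 + (-51*1/54*149 - 39)) = 1/(-71699 + (-17/18*149 - 39)) = 1/(-71699 + (-2533/18 - 39)) = 1/(-71699 - 3235/18) = 1/(-1293817/18) = -18/1293817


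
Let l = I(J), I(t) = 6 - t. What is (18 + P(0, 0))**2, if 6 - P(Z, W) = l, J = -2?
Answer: 256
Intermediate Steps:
l = 8 (l = 6 - 1*(-2) = 6 + 2 = 8)
P(Z, W) = -2 (P(Z, W) = 6 - 1*8 = 6 - 8 = -2)
(18 + P(0, 0))**2 = (18 - 2)**2 = 16**2 = 256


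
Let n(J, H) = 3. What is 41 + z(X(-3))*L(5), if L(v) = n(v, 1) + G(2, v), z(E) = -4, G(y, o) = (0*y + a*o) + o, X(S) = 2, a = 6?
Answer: -111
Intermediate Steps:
G(y, o) = 7*o (G(y, o) = (0*y + 6*o) + o = (0 + 6*o) + o = 6*o + o = 7*o)
L(v) = 3 + 7*v
41 + z(X(-3))*L(5) = 41 - 4*(3 + 7*5) = 41 - 4*(3 + 35) = 41 - 4*38 = 41 - 152 = -111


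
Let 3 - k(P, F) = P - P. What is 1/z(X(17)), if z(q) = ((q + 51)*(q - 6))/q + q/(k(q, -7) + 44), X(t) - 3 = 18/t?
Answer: -18377/482325 ≈ -0.038101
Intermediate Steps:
k(P, F) = 3 (k(P, F) = 3 - (P - P) = 3 - 1*0 = 3 + 0 = 3)
X(t) = 3 + 18/t
z(q) = q/47 + (-6 + q)*(51 + q)/q (z(q) = ((q + 51)*(q - 6))/q + q/(3 + 44) = ((51 + q)*(-6 + q))/q + q/47 = ((-6 + q)*(51 + q))/q + q*(1/47) = (-6 + q)*(51 + q)/q + q/47 = q/47 + (-6 + q)*(51 + q)/q)
1/z(X(17)) = 1/(45 - 306/(3 + 18/17) + 48*(3 + 18/17)/47) = 1/(45 - 306/69/17 + (48/47)*(69/17)) = 1/(45 - 306*17/69 + 3312/799) = 1/(45 - 1734/23 + 3312/799) = 1/(-482325/18377) = -18377/482325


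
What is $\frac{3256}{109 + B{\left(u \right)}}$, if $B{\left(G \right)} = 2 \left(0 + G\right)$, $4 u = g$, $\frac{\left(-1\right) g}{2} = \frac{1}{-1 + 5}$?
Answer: $\frac{13024}{435} \approx 29.94$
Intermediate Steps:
$g = - \frac{1}{2}$ ($g = - \frac{2}{-1 + 5} = - \frac{2}{4} = \left(-2\right) \frac{1}{4} = - \frac{1}{2} \approx -0.5$)
$u = - \frac{1}{8}$ ($u = \frac{1}{4} \left(- \frac{1}{2}\right) = - \frac{1}{8} \approx -0.125$)
$B{\left(G \right)} = 2 G$
$\frac{3256}{109 + B{\left(u \right)}} = \frac{3256}{109 + 2 \left(- \frac{1}{8}\right)} = \frac{3256}{109 - \frac{1}{4}} = \frac{3256}{\frac{435}{4}} = 3256 \cdot \frac{4}{435} = \frac{13024}{435}$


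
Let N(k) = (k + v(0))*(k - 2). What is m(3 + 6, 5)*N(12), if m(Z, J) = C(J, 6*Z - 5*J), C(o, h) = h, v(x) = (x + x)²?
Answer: 3480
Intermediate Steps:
v(x) = 4*x² (v(x) = (2*x)² = 4*x²)
N(k) = k*(-2 + k) (N(k) = (k + 4*0²)*(k - 2) = (k + 4*0)*(-2 + k) = (k + 0)*(-2 + k) = k*(-2 + k))
m(Z, J) = -5*J + 6*Z (m(Z, J) = 6*Z - 5*J = -5*J + 6*Z)
m(3 + 6, 5)*N(12) = (-5*5 + 6*(3 + 6))*(12*(-2 + 12)) = (-25 + 6*9)*(12*10) = (-25 + 54)*120 = 29*120 = 3480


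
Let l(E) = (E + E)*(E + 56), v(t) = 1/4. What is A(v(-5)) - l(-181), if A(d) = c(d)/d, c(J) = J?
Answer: -45249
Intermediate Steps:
v(t) = ¼
A(d) = 1 (A(d) = d/d = 1)
l(E) = 2*E*(56 + E) (l(E) = (2*E)*(56 + E) = 2*E*(56 + E))
A(v(-5)) - l(-181) = 1 - 2*(-181)*(56 - 181) = 1 - 2*(-181)*(-125) = 1 - 1*45250 = 1 - 45250 = -45249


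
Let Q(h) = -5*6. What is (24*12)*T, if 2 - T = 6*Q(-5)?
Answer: 52416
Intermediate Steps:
Q(h) = -30
T = 182 (T = 2 - 6*(-30) = 2 - 1*(-180) = 2 + 180 = 182)
(24*12)*T = (24*12)*182 = 288*182 = 52416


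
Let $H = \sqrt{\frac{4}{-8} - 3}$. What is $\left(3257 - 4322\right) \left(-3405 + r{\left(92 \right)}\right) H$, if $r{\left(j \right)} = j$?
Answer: $\frac{3528345 i \sqrt{14}}{2} \approx 6.6009 \cdot 10^{6} i$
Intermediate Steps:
$H = \frac{i \sqrt{14}}{2}$ ($H = \sqrt{4 \left(- \frac{1}{8}\right) - 3} = \sqrt{- \frac{1}{2} - 3} = \sqrt{- \frac{7}{2}} = \frac{i \sqrt{14}}{2} \approx 1.8708 i$)
$\left(3257 - 4322\right) \left(-3405 + r{\left(92 \right)}\right) H = \left(3257 - 4322\right) \left(-3405 + 92\right) \frac{i \sqrt{14}}{2} = \left(-1065\right) \left(-3313\right) \frac{i \sqrt{14}}{2} = 3528345 \frac{i \sqrt{14}}{2} = \frac{3528345 i \sqrt{14}}{2}$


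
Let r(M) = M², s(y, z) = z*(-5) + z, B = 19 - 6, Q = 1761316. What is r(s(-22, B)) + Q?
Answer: 1764020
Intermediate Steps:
B = 13
s(y, z) = -4*z (s(y, z) = -5*z + z = -4*z)
r(s(-22, B)) + Q = (-4*13)² + 1761316 = (-52)² + 1761316 = 2704 + 1761316 = 1764020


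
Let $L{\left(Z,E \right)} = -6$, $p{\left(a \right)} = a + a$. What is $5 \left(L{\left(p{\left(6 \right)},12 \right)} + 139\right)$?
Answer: $665$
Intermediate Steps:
$p{\left(a \right)} = 2 a$
$5 \left(L{\left(p{\left(6 \right)},12 \right)} + 139\right) = 5 \left(-6 + 139\right) = 5 \cdot 133 = 665$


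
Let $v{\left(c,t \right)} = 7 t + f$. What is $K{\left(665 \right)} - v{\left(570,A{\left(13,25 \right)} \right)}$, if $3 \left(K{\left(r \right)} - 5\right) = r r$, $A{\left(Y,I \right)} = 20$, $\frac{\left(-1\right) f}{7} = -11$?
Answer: $\frac{441589}{3} \approx 1.472 \cdot 10^{5}$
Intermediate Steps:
$f = 77$ ($f = \left(-7\right) \left(-11\right) = 77$)
$K{\left(r \right)} = 5 + \frac{r^{2}}{3}$ ($K{\left(r \right)} = 5 + \frac{r r}{3} = 5 + \frac{r^{2}}{3}$)
$v{\left(c,t \right)} = 77 + 7 t$ ($v{\left(c,t \right)} = 7 t + 77 = 77 + 7 t$)
$K{\left(665 \right)} - v{\left(570,A{\left(13,25 \right)} \right)} = \left(5 + \frac{665^{2}}{3}\right) - \left(77 + 7 \cdot 20\right) = \left(5 + \frac{1}{3} \cdot 442225\right) - \left(77 + 140\right) = \left(5 + \frac{442225}{3}\right) - 217 = \frac{442240}{3} - 217 = \frac{441589}{3}$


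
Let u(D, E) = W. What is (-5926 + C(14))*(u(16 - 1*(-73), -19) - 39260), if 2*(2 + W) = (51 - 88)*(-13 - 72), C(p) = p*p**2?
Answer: 119927989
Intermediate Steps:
C(p) = p**3
W = 3141/2 (W = -2 + ((51 - 88)*(-13 - 72))/2 = -2 + (-37*(-85))/2 = -2 + (1/2)*3145 = -2 + 3145/2 = 3141/2 ≈ 1570.5)
u(D, E) = 3141/2
(-5926 + C(14))*(u(16 - 1*(-73), -19) - 39260) = (-5926 + 14**3)*(3141/2 - 39260) = (-5926 + 2744)*(-75379/2) = -3182*(-75379/2) = 119927989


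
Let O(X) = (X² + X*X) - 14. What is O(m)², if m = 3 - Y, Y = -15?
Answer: 401956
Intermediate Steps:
m = 18 (m = 3 - 1*(-15) = 3 + 15 = 18)
O(X) = -14 + 2*X² (O(X) = (X² + X²) - 14 = 2*X² - 14 = -14 + 2*X²)
O(m)² = (-14 + 2*18²)² = (-14 + 2*324)² = (-14 + 648)² = 634² = 401956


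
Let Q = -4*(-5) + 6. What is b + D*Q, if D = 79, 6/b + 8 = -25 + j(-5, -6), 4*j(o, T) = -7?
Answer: 285482/139 ≈ 2053.8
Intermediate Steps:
j(o, T) = -7/4 (j(o, T) = (¼)*(-7) = -7/4)
Q = 26 (Q = 20 + 6 = 26)
b = -24/139 (b = 6/(-8 + (-25 - 7/4)) = 6/(-8 - 107/4) = 6/(-139/4) = 6*(-4/139) = -24/139 ≈ -0.17266)
b + D*Q = -24/139 + 79*26 = -24/139 + 2054 = 285482/139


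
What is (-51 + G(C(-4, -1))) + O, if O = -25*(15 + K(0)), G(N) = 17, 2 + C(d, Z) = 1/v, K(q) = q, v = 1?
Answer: -409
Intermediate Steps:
C(d, Z) = -1 (C(d, Z) = -2 + 1/1 = -2 + 1 = -1)
O = -375 (O = -25*(15 + 0) = -25*15 = -375)
(-51 + G(C(-4, -1))) + O = (-51 + 17) - 375 = -34 - 375 = -409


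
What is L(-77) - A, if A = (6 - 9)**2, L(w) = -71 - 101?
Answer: -181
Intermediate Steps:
L(w) = -172
A = 9 (A = (-3)**2 = 9)
L(-77) - A = -172 - 1*9 = -172 - 9 = -181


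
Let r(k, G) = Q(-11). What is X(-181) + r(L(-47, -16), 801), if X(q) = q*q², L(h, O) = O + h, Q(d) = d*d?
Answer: -5929620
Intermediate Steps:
Q(d) = d²
X(q) = q³
r(k, G) = 121 (r(k, G) = (-11)² = 121)
X(-181) + r(L(-47, -16), 801) = (-181)³ + 121 = -5929741 + 121 = -5929620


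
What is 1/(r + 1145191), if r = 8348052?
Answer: 1/9493243 ≈ 1.0534e-7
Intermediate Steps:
1/(r + 1145191) = 1/(8348052 + 1145191) = 1/9493243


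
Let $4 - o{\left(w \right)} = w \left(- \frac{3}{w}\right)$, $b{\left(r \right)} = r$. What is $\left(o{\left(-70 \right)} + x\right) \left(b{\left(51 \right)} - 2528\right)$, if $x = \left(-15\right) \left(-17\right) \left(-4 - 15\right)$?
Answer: $11983726$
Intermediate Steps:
$x = -4845$ ($x = 255 \left(-4 - 15\right) = 255 \left(-19\right) = -4845$)
$o{\left(w \right)} = 7$ ($o{\left(w \right)} = 4 - w \left(- \frac{3}{w}\right) = 4 - -3 = 4 + 3 = 7$)
$\left(o{\left(-70 \right)} + x\right) \left(b{\left(51 \right)} - 2528\right) = \left(7 - 4845\right) \left(51 - 2528\right) = \left(-4838\right) \left(-2477\right) = 11983726$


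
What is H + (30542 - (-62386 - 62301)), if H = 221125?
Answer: 376354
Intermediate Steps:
H + (30542 - (-62386 - 62301)) = 221125 + (30542 - (-62386 - 62301)) = 221125 + (30542 - 1*(-124687)) = 221125 + (30542 + 124687) = 221125 + 155229 = 376354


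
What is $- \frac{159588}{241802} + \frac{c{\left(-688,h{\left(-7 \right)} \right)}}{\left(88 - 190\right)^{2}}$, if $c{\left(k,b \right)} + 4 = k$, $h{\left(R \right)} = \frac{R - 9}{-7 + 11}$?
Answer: $- \frac{20769097}{28587591} \approx -0.72651$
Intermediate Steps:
$h{\left(R \right)} = - \frac{9}{4} + \frac{R}{4}$ ($h{\left(R \right)} = \frac{-9 + R}{4} = \left(-9 + R\right) \frac{1}{4} = - \frac{9}{4} + \frac{R}{4}$)
$c{\left(k,b \right)} = -4 + k$
$- \frac{159588}{241802} + \frac{c{\left(-688,h{\left(-7 \right)} \right)}}{\left(88 - 190\right)^{2}} = - \frac{159588}{241802} + \frac{-4 - 688}{\left(88 - 190\right)^{2}} = \left(-159588\right) \frac{1}{241802} - \frac{692}{\left(88 - 190\right)^{2}} = - \frac{7254}{10991} - \frac{692}{\left(-102\right)^{2}} = - \frac{7254}{10991} - \frac{692}{10404} = - \frac{7254}{10991} - \frac{173}{2601} = - \frac{20769097}{28587591}$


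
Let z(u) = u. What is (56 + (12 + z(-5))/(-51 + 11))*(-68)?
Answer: -37961/10 ≈ -3796.1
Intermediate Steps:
(56 + (12 + z(-5))/(-51 + 11))*(-68) = (56 + (12 - 5)/(-51 + 11))*(-68) = (56 + 7/(-40))*(-68) = (56 + 7*(-1/40))*(-68) = (56 - 7/40)*(-68) = (2233/40)*(-68) = -37961/10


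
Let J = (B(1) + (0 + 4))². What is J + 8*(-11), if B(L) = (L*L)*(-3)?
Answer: -87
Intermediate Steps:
B(L) = -3*L² (B(L) = L²*(-3) = -3*L²)
J = 1 (J = (-3*1² + (0 + 4))² = (-3*1 + 4)² = (-3 + 4)² = 1² = 1)
J + 8*(-11) = 1 + 8*(-11) = 1 - 88 = -87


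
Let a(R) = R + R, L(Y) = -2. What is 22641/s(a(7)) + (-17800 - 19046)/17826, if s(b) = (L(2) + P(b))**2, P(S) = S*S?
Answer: -163856265/111816556 ≈ -1.4654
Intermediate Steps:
a(R) = 2*R
P(S) = S**2
s(b) = (-2 + b**2)**2
22641/s(a(7)) + (-17800 - 19046)/17826 = 22641/((-2 + (2*7)**2)**2) + (-17800 - 19046)/17826 = 22641/((-2 + 14**2)**2) - 36846*1/17826 = 22641/((-2 + 196)**2) - 6141/2971 = 22641/(194**2) - 6141/2971 = 22641/37636 - 6141/2971 = -163856265/111816556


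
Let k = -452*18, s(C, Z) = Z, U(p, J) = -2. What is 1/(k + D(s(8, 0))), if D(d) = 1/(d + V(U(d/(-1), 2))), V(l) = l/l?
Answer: -1/8135 ≈ -0.00012293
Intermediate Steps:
V(l) = 1
D(d) = 1/(1 + d) (D(d) = 1/(d + 1) = 1/(1 + d))
k = -8136
1/(k + D(s(8, 0))) = 1/(-8136 + 1/(1 + 0)) = 1/(-8136 + 1/1) = 1/(-8136 + 1) = 1/(-8135) = -1/8135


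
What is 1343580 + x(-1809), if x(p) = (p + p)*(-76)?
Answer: 1618548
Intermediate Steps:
x(p) = -152*p (x(p) = (2*p)*(-76) = -152*p)
1343580 + x(-1809) = 1343580 - 152*(-1809) = 1343580 + 274968 = 1618548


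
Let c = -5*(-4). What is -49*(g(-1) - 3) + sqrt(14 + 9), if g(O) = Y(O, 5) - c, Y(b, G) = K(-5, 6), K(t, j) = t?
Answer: 1372 + sqrt(23) ≈ 1376.8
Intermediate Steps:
c = 20
Y(b, G) = -5
g(O) = -25 (g(O) = -5 - 1*20 = -5 - 20 = -25)
-49*(g(-1) - 3) + sqrt(14 + 9) = -49*(-25 - 3) + sqrt(14 + 9) = -49*(-28) + sqrt(23) = 1372 + sqrt(23)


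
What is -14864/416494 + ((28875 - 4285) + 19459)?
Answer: 9173064671/208247 ≈ 44049.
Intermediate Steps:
-14864/416494 + ((28875 - 4285) + 19459) = -14864*1/416494 + (24590 + 19459) = -7432/208247 + 44049 = 9173064671/208247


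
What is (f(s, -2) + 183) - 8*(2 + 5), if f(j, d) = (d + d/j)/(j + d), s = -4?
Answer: 509/4 ≈ 127.25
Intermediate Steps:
f(j, d) = (d + d/j)/(d + j)
(f(s, -2) + 183) - 8*(2 + 5) = (-2*(1 - 4)/(-4*(-2 - 4)) + 183) - 8*(2 + 5) = (-2*(-¼)*(-3)/(-6) + 183) - 8*7 = (-2*(-¼)*(-⅙)*(-3) + 183) - 56 = (¼ + 183) - 56 = 733/4 - 56 = 509/4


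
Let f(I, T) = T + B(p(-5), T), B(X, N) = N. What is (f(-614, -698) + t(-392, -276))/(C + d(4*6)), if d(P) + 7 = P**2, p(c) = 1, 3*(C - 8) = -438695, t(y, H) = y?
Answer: 1341/109241 ≈ 0.012276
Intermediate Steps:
C = -438671/3 (C = 8 + (1/3)*(-438695) = 8 - 438695/3 = -438671/3 ≈ -1.4622e+5)
f(I, T) = 2*T (f(I, T) = T + T = 2*T)
d(P) = -7 + P**2
(f(-614, -698) + t(-392, -276))/(C + d(4*6)) = (2*(-698) - 392)/(-438671/3 + (-7 + (4*6)**2)) = (-1396 - 392)/(-438671/3 + (-7 + 24**2)) = -1788/(-438671/3 + (-7 + 576)) = -1788/(-438671/3 + 569) = -1788/(-436964/3) = -1788*(-3/436964) = 1341/109241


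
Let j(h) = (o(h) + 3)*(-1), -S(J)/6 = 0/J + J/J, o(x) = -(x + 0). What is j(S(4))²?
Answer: 81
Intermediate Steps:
o(x) = -x
S(J) = -6 (S(J) = -6*(0/J + J/J) = -6*(0 + 1) = -6*1 = -6)
j(h) = -3 + h (j(h) = (-h + 3)*(-1) = (3 - h)*(-1) = -3 + h)
j(S(4))² = (-3 - 6)² = (-9)² = 81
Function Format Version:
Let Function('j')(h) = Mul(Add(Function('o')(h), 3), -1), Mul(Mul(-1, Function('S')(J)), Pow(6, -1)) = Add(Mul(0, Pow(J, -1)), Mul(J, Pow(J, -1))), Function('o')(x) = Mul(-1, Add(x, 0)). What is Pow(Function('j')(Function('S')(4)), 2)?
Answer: 81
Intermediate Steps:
Function('o')(x) = Mul(-1, x)
Function('S')(J) = -6 (Function('S')(J) = Mul(-6, Add(Mul(0, Pow(J, -1)), Mul(J, Pow(J, -1)))) = Mul(-6, Add(0, 1)) = Mul(-6, 1) = -6)
Function('j')(h) = Add(-3, h) (Function('j')(h) = Mul(Add(Mul(-1, h), 3), -1) = Mul(Add(3, Mul(-1, h)), -1) = Add(-3, h))
Pow(Function('j')(Function('S')(4)), 2) = Pow(Add(-3, -6), 2) = Pow(-9, 2) = 81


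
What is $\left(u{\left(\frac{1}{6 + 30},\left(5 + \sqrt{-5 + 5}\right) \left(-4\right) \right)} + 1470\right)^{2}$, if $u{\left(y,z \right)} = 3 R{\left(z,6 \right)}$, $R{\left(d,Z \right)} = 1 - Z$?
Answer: $2117025$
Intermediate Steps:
$u{\left(y,z \right)} = -15$ ($u{\left(y,z \right)} = 3 \left(1 - 6\right) = 3 \left(-5\right) = -15$)
$\left(u{\left(\frac{1}{6 + 30},\left(5 + \sqrt{-5 + 5}\right) \left(-4\right) \right)} + 1470\right)^{2} = \left(-15 + 1470\right)^{2} = 1455^{2} = 2117025$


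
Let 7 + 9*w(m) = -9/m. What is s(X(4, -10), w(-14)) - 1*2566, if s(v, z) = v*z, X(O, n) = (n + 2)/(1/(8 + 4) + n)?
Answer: -6413858/2499 ≈ -2566.6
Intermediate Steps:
X(O, n) = (2 + n)/(1/12 + n)
w(m) = -7/9 - 1/m (w(m) = -7/9 + (-9/m)/9 = -7/9 - 1/m)
s(X(4, -10), w(-14)) - 1*2566 = (12*(2 - 10)/(1 + 12*(-10)))*(-7/9 - 1/(-14)) - 1*2566 = (12*(-8)/(1 - 120))*(-7/9 - 1*(-1/14)) - 2566 = (12*(-8)/(-119))*(-7/9 + 1/14) - 2566 = (12*(-1/119)*(-8))*(-89/126) - 2566 = (96/119)*(-89/126) - 2566 = -1424/2499 - 2566 = -6413858/2499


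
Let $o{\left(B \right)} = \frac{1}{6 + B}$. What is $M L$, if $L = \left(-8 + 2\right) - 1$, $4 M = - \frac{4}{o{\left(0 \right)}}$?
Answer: $42$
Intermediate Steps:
$M = -6$ ($M = \frac{\left(-4\right) \frac{1}{\frac{1}{6 + 0}}}{4} = \frac{\left(-4\right) \frac{1}{\frac{1}{6}}}{4} = \frac{\left(-4\right) 6}{4} = \frac{1}{4} \left(-24\right) = -6$)
$L = -7$ ($L = -6 - 1 = -7$)
$M L = \left(-6\right) \left(-7\right) = 42$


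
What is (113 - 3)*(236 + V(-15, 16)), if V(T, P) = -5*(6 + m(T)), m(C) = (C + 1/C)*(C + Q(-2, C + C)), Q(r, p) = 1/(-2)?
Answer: -317350/3 ≈ -1.0578e+5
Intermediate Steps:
Q(r, p) = -½ (Q(r, p) = 1*(-½) = -½)
m(C) = (-½ + C)*(C + 1/C) (m(C) = (C + 1/C)*(C - ½) = (C + 1/C)*(-½ + C) = (-½ + C)*(C + 1/C))
V(T, P) = -35 - 5*T² + 5*T/2 + 5/(2*T) (V(T, P) = -5*(6 + (1 + T² - T/2 - 1/(2*T))) = -5*(7 + T² - T/2 - 1/(2*T)) = -35 - 5*T² + 5*T/2 + 5/(2*T))
(113 - 3)*(236 + V(-15, 16)) = (113 - 3)*(236 + (-35 - 5*(-15)² + (5/2)*(-15) + (5/2)/(-15))) = 110*(236 + (-35 - 5*225 - 75/2 + (5/2)*(-1/15))) = 110*(236 + (-35 - 1125 - 75/2 - ⅙)) = 110*(236 - 3593/3) = 110*(-2885/3) = -317350/3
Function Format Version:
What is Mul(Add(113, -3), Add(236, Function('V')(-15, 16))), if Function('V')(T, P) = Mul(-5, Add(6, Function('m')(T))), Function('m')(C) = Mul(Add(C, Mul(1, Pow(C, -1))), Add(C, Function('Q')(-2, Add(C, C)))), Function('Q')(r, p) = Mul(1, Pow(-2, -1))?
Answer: Rational(-317350, 3) ≈ -1.0578e+5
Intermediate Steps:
Function('Q')(r, p) = Rational(-1, 2) (Function('Q')(r, p) = Mul(1, Rational(-1, 2)) = Rational(-1, 2))
Function('m')(C) = Mul(Add(Rational(-1, 2), C), Add(C, Pow(C, -1))) (Function('m')(C) = Mul(Add(C, Mul(1, Pow(C, -1))), Add(C, Rational(-1, 2))) = Mul(Add(C, Pow(C, -1)), Add(Rational(-1, 2), C)) = Mul(Add(Rational(-1, 2), C), Add(C, Pow(C, -1))))
Function('V')(T, P) = Add(-35, Mul(-5, Pow(T, 2)), Mul(Rational(5, 2), T), Mul(Rational(5, 2), Pow(T, -1))) (Function('V')(T, P) = Mul(-5, Add(6, Add(1, Pow(T, 2), Mul(Rational(-1, 2), T), Mul(Rational(-1, 2), Pow(T, -1))))) = Mul(-5, Add(7, Pow(T, 2), Mul(Rational(-1, 2), T), Mul(Rational(-1, 2), Pow(T, -1)))) = Add(-35, Mul(-5, Pow(T, 2)), Mul(Rational(5, 2), T), Mul(Rational(5, 2), Pow(T, -1))))
Mul(Add(113, -3), Add(236, Function('V')(-15, 16))) = Mul(Add(113, -3), Add(236, Add(-35, Mul(-5, Pow(-15, 2)), Mul(Rational(5, 2), -15), Mul(Rational(5, 2), Pow(-15, -1))))) = Mul(110, Add(236, Add(-35, Mul(-5, 225), Rational(-75, 2), Mul(Rational(5, 2), Rational(-1, 15))))) = Mul(110, Add(236, Add(-35, -1125, Rational(-75, 2), Rational(-1, 6)))) = Mul(110, Add(236, Rational(-3593, 3))) = Mul(110, Rational(-2885, 3)) = Rational(-317350, 3)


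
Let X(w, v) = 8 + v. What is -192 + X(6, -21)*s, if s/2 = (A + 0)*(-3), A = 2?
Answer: -36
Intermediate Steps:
s = -12 (s = 2*((2 + 0)*(-3)) = 2*(2*(-3)) = 2*(-6) = -12)
-192 + X(6, -21)*s = -192 + (8 - 21)*(-12) = -192 - 13*(-12) = -192 + 156 = -36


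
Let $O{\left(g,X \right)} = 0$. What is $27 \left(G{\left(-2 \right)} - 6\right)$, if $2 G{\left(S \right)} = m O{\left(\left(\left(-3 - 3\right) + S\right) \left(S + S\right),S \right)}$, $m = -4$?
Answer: $-162$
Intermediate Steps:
$G{\left(S \right)} = 0$ ($G{\left(S \right)} = \frac{\left(-4\right) 0}{2} = \frac{1}{2} \cdot 0 = 0$)
$27 \left(G{\left(-2 \right)} - 6\right) = 27 \left(0 - 6\right) = 27 \left(-6\right) = -162$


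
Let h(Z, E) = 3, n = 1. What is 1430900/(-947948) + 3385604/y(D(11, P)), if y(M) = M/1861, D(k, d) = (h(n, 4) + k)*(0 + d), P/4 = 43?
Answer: 373290393527157/142666174 ≈ 2.6165e+6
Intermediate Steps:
P = 172 (P = 4*43 = 172)
D(k, d) = d*(3 + k) (D(k, d) = (3 + k)*(0 + d) = (3 + k)*d = d*(3 + k))
y(M) = M/1861 (y(M) = M*(1/1861) = M/1861)
1430900/(-947948) + 3385604/y(D(11, P)) = 1430900/(-947948) + 3385604/(((172*(3 + 11))/1861)) = 1430900*(-1/947948) + 3385604/(((172*14)/1861)) = -357725/236987 + 3385604/(((1/1861)*2408)) = -357725/236987 + 3385604/(2408/1861) = -357725/236987 + 3385604*(1861/2408) = -357725/236987 + 1575152261/602 = 373290393527157/142666174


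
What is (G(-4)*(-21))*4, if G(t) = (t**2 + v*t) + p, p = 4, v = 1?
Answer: -1344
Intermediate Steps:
G(t) = 4 + t + t**2 (G(t) = (t**2 + 1*t) + 4 = (t**2 + t) + 4 = (t + t**2) + 4 = 4 + t + t**2)
(G(-4)*(-21))*4 = ((4 - 4 + (-4)**2)*(-21))*4 = ((4 - 4 + 16)*(-21))*4 = (16*(-21))*4 = -336*4 = -1344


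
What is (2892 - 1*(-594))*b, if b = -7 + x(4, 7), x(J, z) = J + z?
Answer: 13944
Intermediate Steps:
b = 4 (b = -7 + (4 + 7) = -7 + 11 = 4)
(2892 - 1*(-594))*b = (2892 - 1*(-594))*4 = (2892 + 594)*4 = 3486*4 = 13944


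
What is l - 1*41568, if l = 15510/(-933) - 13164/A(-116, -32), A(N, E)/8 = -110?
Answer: -2844196459/68420 ≈ -41570.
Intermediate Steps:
A(N, E) = -880 (A(N, E) = 8*(-110) = -880)
l = -113899/68420 (l = 15510/(-933) - 13164/(-880) = 15510*(-1/933) - 13164*(-1/880) = -5170/311 + 3291/220 = -113899/68420 ≈ -1.6647)
l - 1*41568 = -113899/68420 - 1*41568 = -113899/68420 - 41568 = -2844196459/68420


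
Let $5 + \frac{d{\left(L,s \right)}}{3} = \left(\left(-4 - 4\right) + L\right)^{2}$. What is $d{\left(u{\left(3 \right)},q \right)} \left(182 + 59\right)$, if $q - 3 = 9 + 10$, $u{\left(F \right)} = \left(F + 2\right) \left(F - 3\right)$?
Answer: $42657$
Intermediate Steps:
$u{\left(F \right)} = \left(-3 + F\right) \left(2 + F\right)$ ($u{\left(F \right)} = \left(2 + F\right) \left(-3 + F\right) = \left(-3 + F\right) \left(2 + F\right)$)
$q = 22$ ($q = 3 + \left(9 + 10\right) = 3 + 19 = 22$)
$d{\left(L,s \right)} = -15 + 3 \left(-8 + L\right)^{2}$ ($d{\left(L,s \right)} = -15 + 3 \left(\left(-4 - 4\right) + L\right)^{2} = -15 + 3 \left(-8 + L\right)^{2}$)
$d{\left(u{\left(3 \right)},q \right)} \left(182 + 59\right) = \left(-15 + 3 \left(-8 - \left(9 - 9\right)\right)^{2}\right) \left(182 + 59\right) = \left(-15 + 3 \left(-8 - 0\right)^{2}\right) 241 = \left(-15 + 3 \left(-8 + 0\right)^{2}\right) 241 = \left(-15 + 3 \left(-8\right)^{2}\right) 241 = \left(-15 + 3 \cdot 64\right) 241 = \left(-15 + 192\right) 241 = 177 \cdot 241 = 42657$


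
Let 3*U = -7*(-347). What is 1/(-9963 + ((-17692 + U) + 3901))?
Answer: -3/68833 ≈ -4.3584e-5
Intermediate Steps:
U = 2429/3 (U = (-7*(-347))/3 = (⅓)*2429 = 2429/3 ≈ 809.67)
1/(-9963 + ((-17692 + U) + 3901)) = 1/(-9963 + ((-17692 + 2429/3) + 3901)) = 1/(-9963 + (-50647/3 + 3901)) = 1/(-9963 - 38944/3) = 1/(-68833/3) = -3/68833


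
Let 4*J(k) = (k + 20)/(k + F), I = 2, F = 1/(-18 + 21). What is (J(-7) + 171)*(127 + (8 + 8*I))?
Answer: 2059791/80 ≈ 25747.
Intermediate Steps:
F = ⅓ (F = 1/3 = ⅓ ≈ 0.33333)
J(k) = (20 + k)/(4*(⅓ + k)) (J(k) = ((k + 20)/(k + ⅓))/4 = ((20 + k)/(⅓ + k))/4 = (20 + k)/(4*(⅓ + k)))
(J(-7) + 171)*(127 + (8 + 8*I)) = (3*(20 - 7)/(4*(1 + 3*(-7))) + 171)*(127 + (8 + 8*2)) = ((¾)*13/(1 - 21) + 171)*(127 + (8 + 16)) = ((¾)*13/(-20) + 171)*(127 + 24) = ((¾)*(-1/20)*13 + 171)*151 = (-39/80 + 171)*151 = (13641/80)*151 = 2059791/80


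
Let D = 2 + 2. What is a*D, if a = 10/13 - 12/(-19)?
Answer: 1384/247 ≈ 5.6032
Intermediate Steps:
D = 4
a = 346/247 (a = 10*(1/13) - 12*(-1/19) = 10/13 + 12/19 = 346/247 ≈ 1.4008)
a*D = (346/247)*4 = 1384/247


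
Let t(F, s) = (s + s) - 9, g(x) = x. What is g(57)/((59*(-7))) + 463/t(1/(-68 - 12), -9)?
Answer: -192758/11151 ≈ -17.286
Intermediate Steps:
t(F, s) = -9 + 2*s (t(F, s) = 2*s - 9 = -9 + 2*s)
g(57)/((59*(-7))) + 463/t(1/(-68 - 12), -9) = 57/((59*(-7))) + 463/(-9 + 2*(-9)) = 57/(-413) + 463/(-9 - 18) = 57*(-1/413) + 463/(-27) = -57/413 + 463*(-1/27) = -57/413 - 463/27 = -192758/11151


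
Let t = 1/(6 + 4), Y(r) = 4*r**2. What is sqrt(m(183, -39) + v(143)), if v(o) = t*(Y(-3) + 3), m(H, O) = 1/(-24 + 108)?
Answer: sqrt(172515)/210 ≈ 1.9779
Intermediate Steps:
t = 1/10 ≈ 0.10000
m(H, O) = 1/84
v(o) = 39/10 (v(o) = (4*(-3)**2 + 3)/10 = (4*9 + 3)/10 = (36 + 3)/10 = (1/10)*39 = 39/10)
sqrt(m(183, -39) + v(143)) = sqrt(1/84 + 39/10) = sqrt(1643/420) = sqrt(172515)/210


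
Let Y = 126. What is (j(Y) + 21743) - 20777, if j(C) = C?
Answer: 1092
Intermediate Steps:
(j(Y) + 21743) - 20777 = (126 + 21743) - 20777 = 21869 - 20777 = 1092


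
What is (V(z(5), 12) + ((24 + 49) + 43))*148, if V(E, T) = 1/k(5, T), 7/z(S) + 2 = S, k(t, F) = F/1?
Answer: 51541/3 ≈ 17180.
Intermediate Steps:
k(t, F) = F (k(t, F) = F*1 = F)
z(S) = 7/(-2 + S)
V(E, T) = 1/T
(V(z(5), 12) + ((24 + 49) + 43))*148 = (1/12 + ((24 + 49) + 43))*148 = (1/12 + (73 + 43))*148 = (1/12 + 116)*148 = (1393/12)*148 = 51541/3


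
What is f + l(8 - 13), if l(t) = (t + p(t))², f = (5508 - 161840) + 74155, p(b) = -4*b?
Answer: -81952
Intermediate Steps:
f = -82177 (f = -156332 + 74155 = -82177)
l(t) = 9*t² (l(t) = (t - 4*t)² = (-3*t)² = 9*t²)
f + l(8 - 13) = -82177 + 9*(8 - 13)² = -82177 + 9*(-5)² = -82177 + 9*25 = -82177 + 225 = -81952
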